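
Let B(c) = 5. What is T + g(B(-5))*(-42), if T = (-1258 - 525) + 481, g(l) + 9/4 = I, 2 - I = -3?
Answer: -2835/2 ≈ -1417.5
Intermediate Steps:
I = 5 (I = 2 - 1*(-3) = 2 + 3 = 5)
g(l) = 11/4 (g(l) = -9/4 + 5 = 11/4)
T = -1302 (T = -1783 + 481 = -1302)
T + g(B(-5))*(-42) = -1302 + (11/4)*(-42) = -1302 - 231/2 = -2835/2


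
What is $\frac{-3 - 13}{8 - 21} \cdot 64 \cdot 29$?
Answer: $\frac{29696}{13} \approx 2284.3$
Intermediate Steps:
$\frac{-3 - 13}{8 - 21} \cdot 64 \cdot 29 = - \frac{16}{-13} \cdot 64 \cdot 29 = \left(-16\right) \left(- \frac{1}{13}\right) 64 \cdot 29 = \frac{16}{13} \cdot 64 \cdot 29 = \frac{1024}{13} \cdot 29 = \frac{29696}{13}$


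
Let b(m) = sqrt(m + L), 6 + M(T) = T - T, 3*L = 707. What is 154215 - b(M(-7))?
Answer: 154215 - sqrt(2067)/3 ≈ 1.5420e+5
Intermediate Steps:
L = 707/3 (L = (1/3)*707 = 707/3 ≈ 235.67)
M(T) = -6 (M(T) = -6 + (T - T) = -6 + 0 = -6)
b(m) = sqrt(707/3 + m) (b(m) = sqrt(m + 707/3) = sqrt(707/3 + m))
154215 - b(M(-7)) = 154215 - sqrt(2121 + 9*(-6))/3 = 154215 - sqrt(2121 - 54)/3 = 154215 - sqrt(2067)/3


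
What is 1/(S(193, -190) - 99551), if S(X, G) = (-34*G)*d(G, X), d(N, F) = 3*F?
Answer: 1/3640789 ≈ 2.7467e-7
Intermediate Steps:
S(X, G) = -102*G*X (S(X, G) = (-34*G)*(3*X) = -102*G*X)
1/(S(193, -190) - 99551) = 1/(-102*(-190)*193 - 99551) = 1/(3740340 - 99551) = 1/3640789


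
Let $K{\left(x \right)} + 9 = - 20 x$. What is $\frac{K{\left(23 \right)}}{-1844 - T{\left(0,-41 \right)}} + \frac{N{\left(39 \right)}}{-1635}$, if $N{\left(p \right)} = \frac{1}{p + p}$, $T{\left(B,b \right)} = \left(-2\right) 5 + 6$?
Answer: $\frac{5980973}{23465520} \approx 0.25488$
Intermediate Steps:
$K{\left(x \right)} = -9 - 20 x$
$T{\left(B,b \right)} = -4$ ($T{\left(B,b \right)} = -10 + 6 = -4$)
$N{\left(p \right)} = \frac{1}{2 p}$
$\frac{K{\left(23 \right)}}{-1844 - T{\left(0,-41 \right)}} + \frac{N{\left(39 \right)}}{-1635} = \frac{-9 - 460}{-1844 - -4} + \frac{\frac{1}{2} \cdot \frac{1}{39}}{-1635} = \frac{-9 - 460}{-1844 + 4} + \frac{1}{2} \cdot \frac{1}{39} \left(- \frac{1}{1635}\right) = - \frac{469}{-1840} + \frac{1}{78} \left(- \frac{1}{1635}\right) = \left(-469\right) \left(- \frac{1}{1840}\right) - \frac{1}{127530} = \frac{469}{1840} - \frac{1}{127530} = \frac{5980973}{23465520}$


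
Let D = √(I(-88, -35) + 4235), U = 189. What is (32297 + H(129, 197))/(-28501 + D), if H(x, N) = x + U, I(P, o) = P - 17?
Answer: -929560115/812302871 - 32615*√4130/812302871 ≈ -1.1469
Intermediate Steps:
I(P, o) = -17 + P
H(x, N) = 189 + x (H(x, N) = x + 189 = 189 + x)
D = √4130 (D = √((-17 - 88) + 4235) = √(-105 + 4235) = √4130 ≈ 64.265)
(32297 + H(129, 197))/(-28501 + D) = (32297 + (189 + 129))/(-28501 + √4130) = (32297 + 318)/(-28501 + √4130) = 32615/(-28501 + √4130)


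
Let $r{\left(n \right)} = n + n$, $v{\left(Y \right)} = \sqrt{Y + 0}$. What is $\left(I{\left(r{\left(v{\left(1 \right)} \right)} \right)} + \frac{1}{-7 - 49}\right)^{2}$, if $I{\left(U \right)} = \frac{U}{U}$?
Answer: $\frac{3025}{3136} \approx 0.9646$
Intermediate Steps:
$v{\left(Y \right)} = \sqrt{Y}$
$r{\left(n \right)} = 2 n$
$I{\left(U \right)} = 1$
$\left(I{\left(r{\left(v{\left(1 \right)} \right)} \right)} + \frac{1}{-7 - 49}\right)^{2} = \left(1 + \frac{1}{-7 - 49}\right)^{2} = \left(1 + \frac{1}{-56}\right)^{2} = \left(1 - \frac{1}{56}\right)^{2} = \left(\frac{55}{56}\right)^{2} = \frac{3025}{3136}$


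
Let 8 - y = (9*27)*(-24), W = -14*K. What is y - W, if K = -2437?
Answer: -28278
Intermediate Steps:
W = 34118 (W = -14*(-2437) = 34118)
y = 5840 (y = 8 - 9*27*(-24) = 8 - 243*(-24) = 8 - 1*(-5832) = 8 + 5832 = 5840)
y - W = 5840 - 1*34118 = 5840 - 34118 = -28278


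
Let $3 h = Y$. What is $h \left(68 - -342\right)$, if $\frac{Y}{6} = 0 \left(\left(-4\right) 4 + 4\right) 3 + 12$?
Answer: $9840$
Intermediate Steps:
$Y = 72$ ($Y = 6 \left(0 \left(\left(-4\right) 4 + 4\right) 3 + 12\right) = 6 \left(0 \left(-16 + 4\right) 3 + 12\right) = 6 \left(0 \left(-12\right) 3 + 12\right) = 6 \left(0 \cdot 3 + 12\right) = 6 \left(0 + 12\right) = 6 \cdot 12 = 72$)
$h = 24$ ($h = \frac{1}{3} \cdot 72 = 24$)
$h \left(68 - -342\right) = 24 \left(68 - -342\right) = 24 \left(68 + 342\right) = 24 \cdot 410 = 9840$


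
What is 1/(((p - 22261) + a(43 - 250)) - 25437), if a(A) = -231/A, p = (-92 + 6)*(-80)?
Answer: -69/2816365 ≈ -2.4500e-5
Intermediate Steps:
p = 6880 (p = -86*(-80) = 6880)
1/(((p - 22261) + a(43 - 250)) - 25437) = 1/(((6880 - 22261) - 231/(43 - 250)) - 25437) = 1/((-15381 - 231/(-207)) - 25437) = 1/((-15381 - 231*(-1/207)) - 25437) = 1/((-15381 + 77/69) - 25437) = 1/(-1061212/69 - 25437) = 1/(-2816365/69) = -69/2816365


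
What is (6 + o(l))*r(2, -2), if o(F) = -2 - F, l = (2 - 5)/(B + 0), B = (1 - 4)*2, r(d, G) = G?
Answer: -7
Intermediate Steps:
B = -6 (B = -3*2 = -6)
l = ½ (l = (2 - 5)/(-6 + 0) = -3/(-6) = -3*(-⅙) = ½ ≈ 0.50000)
(6 + o(l))*r(2, -2) = (6 + (-2 - 1*½))*(-2) = (6 + (-2 - ½))*(-2) = (6 - 5/2)*(-2) = (7/2)*(-2) = -7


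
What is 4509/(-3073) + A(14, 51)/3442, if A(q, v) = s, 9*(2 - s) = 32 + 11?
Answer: -139756627/95195394 ≈ -1.4681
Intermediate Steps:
s = -25/9 (s = 2 - (32 + 11)/9 = 2 - ⅑*43 = 2 - 43/9 = -25/9 ≈ -2.7778)
A(q, v) = -25/9
4509/(-3073) + A(14, 51)/3442 = 4509/(-3073) - 25/9/3442 = 4509*(-1/3073) - 25/9*1/3442 = -4509/3073 - 25/30978 = -139756627/95195394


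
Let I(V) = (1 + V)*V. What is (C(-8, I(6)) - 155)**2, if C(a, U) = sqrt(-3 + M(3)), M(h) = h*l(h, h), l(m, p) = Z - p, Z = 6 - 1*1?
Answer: (155 - sqrt(3))**2 ≈ 23491.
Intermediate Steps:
I(V) = V*(1 + V)
Z = 5 (Z = 6 - 1 = 5)
l(m, p) = 5 - p
M(h) = h*(5 - h)
C(a, U) = sqrt(3) (C(a, U) = sqrt(-3 + 3*(5 - 1*3)) = sqrt(-3 + 3*(5 - 3)) = sqrt(-3 + 3*2) = sqrt(-3 + 6) = sqrt(3))
(C(-8, I(6)) - 155)**2 = (sqrt(3) - 155)**2 = (-155 + sqrt(3))**2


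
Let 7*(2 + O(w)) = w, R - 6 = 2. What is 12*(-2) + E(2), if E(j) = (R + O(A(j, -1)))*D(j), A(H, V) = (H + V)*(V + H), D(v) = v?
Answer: -82/7 ≈ -11.714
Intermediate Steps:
A(H, V) = (H + V)² (A(H, V) = (H + V)*(H + V) = (H + V)²)
R = 8 (R = 6 + 2 = 8)
O(w) = -2 + w/7
E(j) = j*(6 + (-1 + j)²/7) (E(j) = (8 + (-2 + (j - 1)²/7))*j = (8 + (-2 + (-1 + j)²/7))*j = (6 + (-1 + j)²/7)*j = j*(6 + (-1 + j)²/7))
12*(-2) + E(2) = 12*(-2) + (⅐)*2*(42 + (-1 + 2)²) = -24 + (⅐)*2*(42 + 1²) = -24 + (⅐)*2*(42 + 1) = -24 + (⅐)*2*43 = -24 + 86/7 = -82/7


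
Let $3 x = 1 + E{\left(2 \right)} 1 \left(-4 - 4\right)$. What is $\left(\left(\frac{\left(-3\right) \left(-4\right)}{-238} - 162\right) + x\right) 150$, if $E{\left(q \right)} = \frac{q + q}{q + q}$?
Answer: $- \frac{2934250}{119} \approx -24658.0$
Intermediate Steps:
$E{\left(q \right)} = 1$ ($E{\left(q \right)} = \frac{2 q}{2 q} = 2 q \frac{1}{2 q} = 1$)
$x = - \frac{7}{3}$ ($x = \frac{1 + 1 \cdot 1 \left(-4 - 4\right)}{3} = \frac{1 + 1 \cdot 1 \left(-8\right)}{3} = \frac{1 + 1 \left(-8\right)}{3} = \frac{1 - 8}{3} = \frac{1}{3} \left(-7\right) = - \frac{7}{3} \approx -2.3333$)
$\left(\left(\frac{\left(-3\right) \left(-4\right)}{-238} - 162\right) + x\right) 150 = \left(\left(\frac{\left(-3\right) \left(-4\right)}{-238} - 162\right) - \frac{7}{3}\right) 150 = \left(\left(12 \left(- \frac{1}{238}\right) - 162\right) - \frac{7}{3}\right) 150 = \left(\left(- \frac{6}{119} - 162\right) - \frac{7}{3}\right) 150 = \left(- \frac{19284}{119} - \frac{7}{3}\right) 150 = \left(- \frac{58685}{357}\right) 150 = - \frac{2934250}{119}$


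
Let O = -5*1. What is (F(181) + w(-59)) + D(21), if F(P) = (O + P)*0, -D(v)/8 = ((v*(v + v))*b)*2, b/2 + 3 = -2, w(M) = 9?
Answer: 141129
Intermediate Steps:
O = -5
b = -10 (b = -6 + 2*(-2) = -6 - 4 = -10)
D(v) = 320*v² (D(v) = -8*(v*(v + v))*(-10)*2 = -8*(v*(2*v))*(-10)*2 = -8*(2*v²)*(-10)*2 = -8*(-20*v²)*2 = -(-320)*v² = 320*v²)
F(P) = 0 (F(P) = (-5 + P)*0 = 0)
(F(181) + w(-59)) + D(21) = (0 + 9) + 320*21² = 9 + 320*441 = 9 + 141120 = 141129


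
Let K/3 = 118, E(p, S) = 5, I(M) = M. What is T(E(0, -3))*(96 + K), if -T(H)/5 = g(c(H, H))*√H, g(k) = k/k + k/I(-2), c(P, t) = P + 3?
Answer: 6750*√5 ≈ 15093.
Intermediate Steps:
c(P, t) = 3 + P
K = 354 (K = 3*118 = 354)
g(k) = 1 - k/2 (g(k) = k/k + k/(-2) = 1 + k*(-½) = 1 - k/2)
T(H) = -5*√H*(-½ - H/2) (T(H) = -5*(1 - (3 + H)/2)*√H = -5*(1 + (-3/2 - H/2))*√H = -5*(-½ - H/2)*√H = -5*√H*(-½ - H/2))
T(E(0, -3))*(96 + K) = (5*√5*(1 + 5)/2)*(96 + 354) = ((5/2)*√5*6)*450 = (15*√5)*450 = 6750*√5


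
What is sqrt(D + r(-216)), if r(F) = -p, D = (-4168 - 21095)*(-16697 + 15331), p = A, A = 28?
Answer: 7*sqrt(704270) ≈ 5874.5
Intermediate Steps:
p = 28
D = 34509258 (D = -25263*(-1366) = 34509258)
r(F) = -28 (r(F) = -1*28 = -28)
sqrt(D + r(-216)) = sqrt(34509258 - 28) = sqrt(34509230) = 7*sqrt(704270)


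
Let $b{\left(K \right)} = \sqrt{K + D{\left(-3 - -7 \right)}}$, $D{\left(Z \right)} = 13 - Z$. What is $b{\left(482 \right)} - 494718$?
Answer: $-494718 + \sqrt{491} \approx -4.947 \cdot 10^{5}$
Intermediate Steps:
$b{\left(K \right)} = \sqrt{9 + K}$ ($b{\left(K \right)} = \sqrt{K + \left(13 - \left(-3 - -7\right)\right)} = \sqrt{K + \left(13 - \left(-3 + 7\right)\right)} = \sqrt{K + \left(13 - 4\right)} = \sqrt{K + 9} = \sqrt{9 + K}$)
$b{\left(482 \right)} - 494718 = \sqrt{9 + 482} - 494718 = \sqrt{491} - 494718 = -494718 + \sqrt{491}$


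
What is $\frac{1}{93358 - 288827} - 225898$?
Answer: $- \frac{44156056163}{195469} \approx -2.259 \cdot 10^{5}$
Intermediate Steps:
$\frac{1}{93358 - 288827} - 225898 = \frac{1}{-195469} - 225898 = - \frac{1}{195469} - 225898 = - \frac{44156056163}{195469}$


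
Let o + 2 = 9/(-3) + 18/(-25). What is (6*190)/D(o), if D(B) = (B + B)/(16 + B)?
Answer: -146490/143 ≈ -1024.4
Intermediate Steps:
o = -143/25 (o = -2 + (9/(-3) + 18/(-25)) = -2 + (9*(-⅓) + 18*(-1/25)) = -2 + (-3 - 18/25) = -2 - 93/25 = -143/25 ≈ -5.7200)
D(B) = 2*B/(16 + B) (D(B) = (2*B)/(16 + B) = 2*B/(16 + B))
(6*190)/D(o) = (6*190)/((2*(-143/25)/(16 - 143/25))) = 1140/((2*(-143/25)/(257/25))) = 1140/((2*(-143/25)*(25/257))) = 1140/(-286/257) = 1140*(-257/286) = -146490/143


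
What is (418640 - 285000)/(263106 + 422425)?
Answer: 133640/685531 ≈ 0.19494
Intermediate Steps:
(418640 - 285000)/(263106 + 422425) = 133640/685531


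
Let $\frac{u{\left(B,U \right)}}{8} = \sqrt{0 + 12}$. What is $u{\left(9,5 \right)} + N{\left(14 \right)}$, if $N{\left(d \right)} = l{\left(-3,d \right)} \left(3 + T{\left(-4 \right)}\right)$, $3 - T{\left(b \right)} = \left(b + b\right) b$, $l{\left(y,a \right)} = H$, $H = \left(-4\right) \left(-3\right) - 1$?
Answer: $-286 + 16 \sqrt{3} \approx -258.29$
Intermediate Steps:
$H = 11$ ($H = 12 - 1 = 11$)
$u{\left(B,U \right)} = 16 \sqrt{3}$ ($u{\left(B,U \right)} = 8 \sqrt{0 + 12} = 8 \sqrt{12} = 8 \cdot 2 \sqrt{3} = 16 \sqrt{3}$)
$l{\left(y,a \right)} = 11$
$T{\left(b \right)} = 3 - 2 b^{2}$ ($T{\left(b \right)} = 3 - \left(b + b\right) b = 3 - 2 b b = 3 - 2 b^{2}$)
$N{\left(d \right)} = -286$ ($N{\left(d \right)} = 11 \left(3 + \left(3 - 2 \left(-4\right)^{2}\right)\right) = 11 \left(3 + \left(3 - 32\right)\right) = 11 \left(3 - 29\right) = 11 \left(-26\right) = -286$)
$u{\left(9,5 \right)} + N{\left(14 \right)} = 16 \sqrt{3} - 286 = -286 + 16 \sqrt{3}$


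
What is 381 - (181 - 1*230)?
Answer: 430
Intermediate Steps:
381 - (181 - 1*230) = 381 - (181 - 230) = 381 - 1*(-49) = 381 + 49 = 430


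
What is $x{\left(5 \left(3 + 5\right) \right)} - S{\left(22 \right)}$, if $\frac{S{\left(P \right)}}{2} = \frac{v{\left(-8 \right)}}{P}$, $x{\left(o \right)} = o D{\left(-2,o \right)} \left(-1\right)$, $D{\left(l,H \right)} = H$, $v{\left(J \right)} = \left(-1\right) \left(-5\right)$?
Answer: $- \frac{17605}{11} \approx -1600.5$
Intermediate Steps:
$v{\left(J \right)} = 5$
$x{\left(o \right)} = - o^{2}$ ($x{\left(o \right)} = o o \left(-1\right) = o^{2} \left(-1\right) = - o^{2}$)
$S{\left(P \right)} = \frac{10}{P}$ ($S{\left(P \right)} = 2 \frac{5}{P} = \frac{10}{P}$)
$x{\left(5 \left(3 + 5\right) \right)} - S{\left(22 \right)} = - \left(5 \left(3 + 5\right)\right)^{2} - \frac{10}{22} = - \left(5 \cdot 8\right)^{2} - 10 \cdot \frac{1}{22} = - 40^{2} - \frac{5}{11} = \left(-1\right) 1600 - \frac{5}{11} = -1600 - \frac{5}{11} = - \frac{17605}{11}$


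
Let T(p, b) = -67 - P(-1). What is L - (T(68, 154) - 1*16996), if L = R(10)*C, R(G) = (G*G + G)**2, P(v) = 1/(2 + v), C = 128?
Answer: 1565864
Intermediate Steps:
R(G) = (G + G**2)**2 (R(G) = (G**2 + G)**2 = (G + G**2)**2)
T(p, b) = -68 (T(p, b) = -67 - 1/(2 - 1) = -67 - 1/1 = -67 - 1*1 = -67 - 1 = -68)
L = 1548800 (L = (10**2*(1 + 10)**2)*128 = (100*11**2)*128 = (100*121)*128 = 12100*128 = 1548800)
L - (T(68, 154) - 1*16996) = 1548800 - (-68 - 1*16996) = 1548800 - (-68 - 16996) = 1548800 - 1*(-17064) = 1548800 + 17064 = 1565864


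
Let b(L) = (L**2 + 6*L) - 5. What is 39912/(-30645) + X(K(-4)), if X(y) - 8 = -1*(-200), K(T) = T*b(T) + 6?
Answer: 2111416/10215 ≈ 206.70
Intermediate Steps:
b(L) = -5 + L**2 + 6*L
K(T) = 6 + T*(-5 + T**2 + 6*T) (K(T) = T*(-5 + T**2 + 6*T) + 6 = 6 + T*(-5 + T**2 + 6*T))
X(y) = 208 (X(y) = 8 - 1*(-200) = 8 + 200 = 208)
39912/(-30645) + X(K(-4)) = 39912/(-30645) + 208 = 39912*(-1/30645) + 208 = -13304/10215 + 208 = 2111416/10215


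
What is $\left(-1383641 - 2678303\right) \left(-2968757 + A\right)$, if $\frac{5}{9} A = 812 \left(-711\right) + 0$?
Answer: $\frac{81400435698712}{5} \approx 1.628 \cdot 10^{13}$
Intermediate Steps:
$A = - \frac{5195988}{5}$ ($A = \frac{9 \left(812 \left(-711\right) + 0\right)}{5} = \frac{9 \left(-577332 + 0\right)}{5} = \frac{9}{5} \left(-577332\right) = - \frac{5195988}{5} \approx -1.0392 \cdot 10^{6}$)
$\left(-1383641 - 2678303\right) \left(-2968757 + A\right) = \left(-1383641 - 2678303\right) \left(-2968757 - \frac{5195988}{5}\right) = \left(-4061944\right) \left(- \frac{20039773}{5}\right) = \frac{81400435698712}{5}$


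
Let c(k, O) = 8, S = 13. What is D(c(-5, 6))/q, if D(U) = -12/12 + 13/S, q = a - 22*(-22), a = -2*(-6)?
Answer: 0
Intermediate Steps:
a = 12
q = 496 (q = 12 - 22*(-22) = 12 + 484 = 496)
D(U) = 0 (D(U) = -12/12 + 13/13 = -12*1/12 + 13*(1/13) = -1 + 1 = 0)
D(c(-5, 6))/q = 0/496 = 0*(1/496) = 0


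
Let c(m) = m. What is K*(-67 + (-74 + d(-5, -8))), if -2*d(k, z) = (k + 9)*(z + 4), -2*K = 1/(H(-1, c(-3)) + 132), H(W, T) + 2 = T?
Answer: 133/254 ≈ 0.52362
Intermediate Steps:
H(W, T) = -2 + T
K = -1/254 (K = -1/(2*((-2 - 3) + 132)) = -1/(2*(-5 + 132)) = -½/127 = -½*1/127 = -1/254 ≈ -0.0039370)
d(k, z) = -(4 + z)*(9 + k)/2 (d(k, z) = -(k + 9)*(z + 4)/2 = -(9 + k)*(4 + z)/2 = -(4 + z)*(9 + k)/2)
K*(-67 + (-74 + d(-5, -8))) = -(-67 + (-74 + (-18 - 2*(-5) - 9/2*(-8) - ½*(-5)*(-8))))/254 = -(-67 + (-74 + (-18 + 10 + 36 - 20)))/254 = -(-67 + (-74 + 8))/254 = -(-67 - 66)/254 = -1/254*(-133) = 133/254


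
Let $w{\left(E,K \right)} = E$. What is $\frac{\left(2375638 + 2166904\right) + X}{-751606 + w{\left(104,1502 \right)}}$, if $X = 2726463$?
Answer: $- \frac{7269005}{751502} \approx -9.6726$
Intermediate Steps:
$\frac{\left(2375638 + 2166904\right) + X}{-751606 + w{\left(104,1502 \right)}} = \frac{\left(2375638 + 2166904\right) + 2726463}{-751606 + 104} = \frac{4542542 + 2726463}{-751502} = 7269005 \left(- \frac{1}{751502}\right) = - \frac{7269005}{751502}$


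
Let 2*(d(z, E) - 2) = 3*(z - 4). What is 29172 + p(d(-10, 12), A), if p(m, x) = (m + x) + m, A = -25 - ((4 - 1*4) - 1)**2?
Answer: 29108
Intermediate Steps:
A = -26 (A = -25 - ((4 - 4) - 1)**2 = -25 - (0 - 1)**2 = -25 - 1*(-1)**2 = -25 - 1*1 = -25 - 1 = -26)
d(z, E) = -4 + 3*z/2 (d(z, E) = 2 + (3*(z - 4))/2 = 2 + (3*(-4 + z))/2 = 2 + (-12 + 3*z)/2 = 2 + (-6 + 3*z/2) = -4 + 3*z/2)
p(m, x) = x + 2*m
29172 + p(d(-10, 12), A) = 29172 + (-26 + 2*(-4 + (3/2)*(-10))) = 29172 + (-26 + 2*(-4 - 15)) = 29172 + (-26 + 2*(-19)) = 29172 + (-26 - 38) = 29172 - 64 = 29108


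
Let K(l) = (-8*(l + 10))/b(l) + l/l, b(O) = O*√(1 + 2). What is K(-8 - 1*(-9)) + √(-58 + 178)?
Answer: 1 + 2*√30 - 88*√3/3 ≈ -38.852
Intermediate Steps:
b(O) = O*√3
K(l) = 1 + √3*(-80 - 8*l)/(3*l) (K(l) = (-8*(l + 10))/((l*√3)) + l/l = (-8*(10 + l))*(√3/(3*l)) + 1 = (-80 - 8*l)*(√3/(3*l)) + 1 = √3*(-80 - 8*l)/(3*l) + 1 = 1 + √3*(-80 - 8*l)/(3*l))
K(-8 - 1*(-9)) + √(-58 + 178) = √3*(-80 - 8*(-8 - 1*(-9)) + (-8 - 1*(-9))*√3)/(3*(-8 - 1*(-9))) + √(-58 + 178) = √3*(-80 - 8*(-8 + 9) + (-8 + 9)*√3)/(3*(-8 + 9)) + √120 = (⅓)*√3*(-80 - 8*1 + 1*√3)/1 + 2*√30 = (⅓)*√3*1*(-80 - 8 + √3) + 2*√30 = (⅓)*√3*1*(-88 + √3) + 2*√30 = √3*(-88 + √3)/3 + 2*√30 = 2*√30 + √3*(-88 + √3)/3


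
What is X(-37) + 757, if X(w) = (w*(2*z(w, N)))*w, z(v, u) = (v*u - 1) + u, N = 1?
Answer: -100549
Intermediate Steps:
z(v, u) = -1 + u + u*v (z(v, u) = (u*v - 1) + u = (-1 + u*v) + u = -1 + u + u*v)
X(w) = 2*w³ (X(w) = (w*(2*(-1 + 1 + 1*w)))*w = (w*(2*(-1 + 1 + w)))*w = (w*(2*w))*w = (2*w²)*w = 2*w³)
X(-37) + 757 = 2*(-37)³ + 757 = 2*(-50653) + 757 = -101306 + 757 = -100549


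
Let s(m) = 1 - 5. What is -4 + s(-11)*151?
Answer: -608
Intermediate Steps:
s(m) = -4
-4 + s(-11)*151 = -4 - 4*151 = -4 - 604 = -608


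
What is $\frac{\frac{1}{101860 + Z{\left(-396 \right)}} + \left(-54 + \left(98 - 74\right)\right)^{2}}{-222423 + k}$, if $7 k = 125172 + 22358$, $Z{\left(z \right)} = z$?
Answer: $- \frac{639223207}{143006506984} \approx -0.0044699$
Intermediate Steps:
$k = \frac{147530}{7}$ ($k = \frac{125172 + 22358}{7} = \frac{1}{7} \cdot 147530 = \frac{147530}{7} \approx 21076.0$)
$\frac{\frac{1}{101860 + Z{\left(-396 \right)}} + \left(-54 + \left(98 - 74\right)\right)^{2}}{-222423 + k} = \frac{\frac{1}{101860 - 396} + \left(-54 + \left(98 - 74\right)\right)^{2}}{-222423 + \frac{147530}{7}} = \frac{\frac{1}{101464} + \left(-54 + 24\right)^{2}}{- \frac{1409431}{7}} = \left(\frac{1}{101464} + \left(-30\right)^{2}\right) \left(- \frac{7}{1409431}\right) = \left(\frac{1}{101464} + 900\right) \left(- \frac{7}{1409431}\right) = \frac{91317601}{101464} \left(- \frac{7}{1409431}\right) = - \frac{639223207}{143006506984}$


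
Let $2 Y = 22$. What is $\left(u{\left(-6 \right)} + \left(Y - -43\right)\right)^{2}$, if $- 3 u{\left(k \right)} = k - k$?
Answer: $2916$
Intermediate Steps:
$Y = 11$ ($Y = \frac{1}{2} \cdot 22 = 11$)
$u{\left(k \right)} = 0$ ($u{\left(k \right)} = - \frac{k - k}{3} = \left(- \frac{1}{3}\right) 0 = 0$)
$\left(u{\left(-6 \right)} + \left(Y - -43\right)\right)^{2} = \left(0 + \left(11 - -43\right)\right)^{2} = \left(0 + \left(11 + 43\right)\right)^{2} = \left(0 + 54\right)^{2} = 54^{2} = 2916$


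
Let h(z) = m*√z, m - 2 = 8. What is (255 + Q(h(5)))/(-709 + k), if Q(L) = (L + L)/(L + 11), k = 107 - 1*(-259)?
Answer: -97645/129997 + 220*√5/129997 ≈ -0.74735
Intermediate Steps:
m = 10 (m = 2 + 8 = 10)
h(z) = 10*√z
k = 366 (k = 107 + 259 = 366)
Q(L) = 2*L/(11 + L) (Q(L) = (2*L)/(11 + L) = 2*L/(11 + L))
(255 + Q(h(5)))/(-709 + k) = (255 + 2*(10*√5)/(11 + 10*√5))/(-709 + 366) = (255 + 20*√5/(11 + 10*√5))/(-343) = (255 + 20*√5/(11 + 10*√5))*(-1/343) = -255/343 - 20*√5/(343*(11 + 10*√5))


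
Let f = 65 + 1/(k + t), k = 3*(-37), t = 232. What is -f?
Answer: -7866/121 ≈ -65.008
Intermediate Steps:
k = -111
f = 7866/121 (f = 65 + 1/(-111 + 232) = 65 + 1/121 = 7866/121 ≈ 65.008)
-f = -1*7866/121 = -7866/121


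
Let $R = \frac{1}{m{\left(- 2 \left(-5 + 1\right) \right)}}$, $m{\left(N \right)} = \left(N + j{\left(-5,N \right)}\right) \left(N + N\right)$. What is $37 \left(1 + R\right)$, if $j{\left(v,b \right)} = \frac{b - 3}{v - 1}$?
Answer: $\frac{12839}{344} \approx 37.323$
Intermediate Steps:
$j{\left(v,b \right)} = \frac{-3 + b}{-1 + v}$
$m{\left(N \right)} = 2 N \left(\frac{1}{2} + \frac{5 N}{6}\right)$ ($m{\left(N \right)} = \left(N + \frac{-3 + N}{-1 - 5}\right) \left(N + N\right) = \left(N + \frac{-3 + N}{-6}\right) 2 N = \left(N - \frac{-3 + N}{6}\right) 2 N = \left(N - \left(- \frac{1}{2} + \frac{N}{6}\right)\right) 2 N = \left(\frac{1}{2} + \frac{5 N}{6}\right) 2 N = 2 N \left(\frac{1}{2} + \frac{5 N}{6}\right)$)
$R = \frac{3}{344}$ ($R = \frac{1}{\frac{1}{3} \left(- 2 \left(-5 + 1\right)\right) \left(3 + 5 \left(- 2 \left(-5 + 1\right)\right)\right)} = \frac{1}{\frac{1}{3} \left(\left(-2\right) \left(-4\right)\right) \left(3 + 5 \left(\left(-2\right) \left(-4\right)\right)\right)} = \frac{1}{\frac{1}{3} \cdot 8 \left(3 + 5 \cdot 8\right)} = \frac{1}{\frac{1}{3} \cdot 8 \left(3 + 40\right)} = \frac{1}{\frac{1}{3} \cdot 8 \cdot 43} = \frac{1}{\frac{344}{3}} = \frac{3}{344} \approx 0.0087209$)
$37 \left(1 + R\right) = 37 \left(1 + \frac{3}{344}\right) = 37 \cdot \frac{347}{344} = \frac{12839}{344}$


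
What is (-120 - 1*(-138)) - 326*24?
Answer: -7806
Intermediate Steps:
(-120 - 1*(-138)) - 326*24 = (-120 + 138) - 7824 = 18 - 7824 = -7806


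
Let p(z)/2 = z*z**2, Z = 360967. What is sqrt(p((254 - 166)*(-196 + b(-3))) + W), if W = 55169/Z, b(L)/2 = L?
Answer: 3*I*sqrt(162638968451812393167345)/360967 ≈ 3.3517e+6*I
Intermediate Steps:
b(L) = 2*L
p(z) = 2*z**3 (p(z) = 2*(z*z**2) = 2*z**3)
W = 55169/360967 ≈ 0.15284
sqrt(p((254 - 166)*(-196 + b(-3))) + W) = sqrt(2*((254 - 166)*(-196 + 2*(-3)))**3 + 55169/360967) = sqrt(2*(88*(-196 - 6))**3 + 55169/360967) = sqrt(2*(88*(-202))**3 + 55169/360967) = sqrt(2*(-17776)**3 + 55169/360967) = sqrt(2*(-5616970264576) + 55169/360967) = sqrt(-11233940529152 + 55169/360967) = sqrt(-4055081810986354815/360967) = 3*I*sqrt(162638968451812393167345)/360967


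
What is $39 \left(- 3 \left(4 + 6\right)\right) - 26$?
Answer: $-1196$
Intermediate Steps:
$39 \left(- 3 \left(4 + 6\right)\right) - 26 = 39 \left(\left(-3\right) 10\right) - 26 = 39 \left(-30\right) - 26 = -1170 - 26 = -1196$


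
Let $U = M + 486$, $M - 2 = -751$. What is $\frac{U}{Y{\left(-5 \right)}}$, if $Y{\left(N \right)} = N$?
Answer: $\frac{263}{5} \approx 52.6$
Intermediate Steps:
$M = -749$ ($M = 2 - 751 = -749$)
$U = -263$ ($U = -749 + 486 = -263$)
$\frac{U}{Y{\left(-5 \right)}} = - \frac{263}{-5} = \left(-263\right) \left(- \frac{1}{5}\right) = \frac{263}{5}$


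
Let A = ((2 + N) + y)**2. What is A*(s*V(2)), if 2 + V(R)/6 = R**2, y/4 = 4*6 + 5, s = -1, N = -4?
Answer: -155952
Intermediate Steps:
y = 116 (y = 4*(4*6 + 5) = 4*(24 + 5) = 4*29 = 116)
V(R) = -12 + 6*R**2
A = 12996 (A = ((2 - 4) + 116)**2 = (-2 + 116)**2 = 114**2 = 12996)
A*(s*V(2)) = 12996*(-(-12 + 6*2**2)) = 12996*(-(-12 + 6*4)) = 12996*(-(-12 + 24)) = 12996*(-1*12) = 12996*(-12) = -155952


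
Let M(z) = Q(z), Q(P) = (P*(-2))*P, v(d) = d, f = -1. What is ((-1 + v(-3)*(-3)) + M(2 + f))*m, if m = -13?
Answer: -78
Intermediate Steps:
Q(P) = -2*P² (Q(P) = (-2*P)*P = -2*P²)
M(z) = -2*z²
((-1 + v(-3)*(-3)) + M(2 + f))*m = ((-1 - 3*(-3)) - 2*(2 - 1)²)*(-13) = ((-1 + 9) - 2*1²)*(-13) = (8 - 2*1)*(-13) = (8 - 2)*(-13) = 6*(-13) = -78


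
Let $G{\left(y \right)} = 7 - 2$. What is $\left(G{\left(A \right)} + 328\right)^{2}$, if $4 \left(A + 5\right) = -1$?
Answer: $110889$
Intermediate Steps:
$A = - \frac{21}{4}$ ($A = -5 + \frac{1}{4} \left(-1\right) = -5 - \frac{1}{4} = - \frac{21}{4} \approx -5.25$)
$G{\left(y \right)} = 5$ ($G{\left(y \right)} = 7 - 2 = 5$)
$\left(G{\left(A \right)} + 328\right)^{2} = \left(5 + 328\right)^{2} = 333^{2} = 110889$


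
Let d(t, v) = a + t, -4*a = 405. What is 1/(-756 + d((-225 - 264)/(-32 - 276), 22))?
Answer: -77/65886 ≈ -0.0011687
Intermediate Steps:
a = -405/4 (a = -1/4*405 = -405/4 ≈ -101.25)
d(t, v) = -405/4 + t
1/(-756 + d((-225 - 264)/(-32 - 276), 22)) = 1/(-756 + (-405/4 + (-225 - 264)/(-32 - 276))) = 1/(-756 + (-405/4 - 489/(-308))) = 1/(-756 + (-405/4 - 489*(-1/308))) = 1/(-756 + (-405/4 + 489/308)) = 1/(-756 - 7674/77) = 1/(-65886/77) = -77/65886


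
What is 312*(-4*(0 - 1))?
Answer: 1248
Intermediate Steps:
312*(-4*(0 - 1)) = 312*(-4*(-1)) = 312*4 = 1248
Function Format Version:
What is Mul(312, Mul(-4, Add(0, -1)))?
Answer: 1248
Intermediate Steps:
Mul(312, Mul(-4, Add(0, -1))) = Mul(312, Mul(-4, -1)) = Mul(312, 4) = 1248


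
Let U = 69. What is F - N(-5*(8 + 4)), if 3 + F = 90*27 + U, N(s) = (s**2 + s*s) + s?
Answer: -4644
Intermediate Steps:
N(s) = s + 2*s**2 (N(s) = (s**2 + s**2) + s = 2*s**2 + s = s + 2*s**2)
F = 2496 (F = -3 + (90*27 + 69) = -3 + (2430 + 69) = -3 + 2499 = 2496)
F - N(-5*(8 + 4)) = 2496 - (-5*(8 + 4))*(1 + 2*(-5*(8 + 4))) = 2496 - (-5*12)*(1 + 2*(-5*12)) = 2496 - (-60)*(1 + 2*(-60)) = 2496 - (-60)*(1 - 120) = 2496 - (-60)*(-119) = 2496 - 1*7140 = 2496 - 7140 = -4644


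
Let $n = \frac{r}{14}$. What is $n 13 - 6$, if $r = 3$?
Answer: $- \frac{45}{14} \approx -3.2143$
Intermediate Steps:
$n = \frac{3}{14} \approx 0.21429$
$n 13 - 6 = \frac{3}{14} \cdot 13 - 6 = \frac{39}{14} - 6 = - \frac{45}{14}$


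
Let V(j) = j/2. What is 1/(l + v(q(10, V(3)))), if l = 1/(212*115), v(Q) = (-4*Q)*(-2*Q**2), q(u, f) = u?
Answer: 24380/195040001 ≈ 0.00012500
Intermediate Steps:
V(j) = j/2 (V(j) = j*(1/2) = j/2)
v(Q) = 8*Q**3
l = 1/24380 ≈ 4.1017e-5
1/(l + v(q(10, V(3)))) = 1/(1/24380 + 8*10**3) = 1/(1/24380 + 8*1000) = 1/(1/24380 + 8000) = 1/(195040001/24380) = 24380/195040001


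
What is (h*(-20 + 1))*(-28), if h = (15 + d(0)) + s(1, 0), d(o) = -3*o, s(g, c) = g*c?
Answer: 7980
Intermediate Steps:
s(g, c) = c*g
h = 15 (h = (15 - 3*0) + 0*1 = (15 + 0) + 0 = 15 + 0 = 15)
(h*(-20 + 1))*(-28) = (15*(-20 + 1))*(-28) = (15*(-19))*(-28) = -285*(-28) = 7980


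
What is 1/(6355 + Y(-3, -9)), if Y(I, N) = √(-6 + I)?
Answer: 6355/40386034 - 3*I/40386034 ≈ 0.00015736 - 7.4283e-8*I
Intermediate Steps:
1/(6355 + Y(-3, -9)) = 1/(6355 + √(-6 - 3)) = 1/(6355 + √(-9)) = 1/(6355 + 3*I) = (6355 - 3*I)/40386034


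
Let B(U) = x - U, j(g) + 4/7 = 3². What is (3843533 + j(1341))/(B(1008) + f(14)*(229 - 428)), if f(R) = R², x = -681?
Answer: -26904790/284851 ≈ -94.452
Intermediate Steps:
j(g) = 59/7 (j(g) = -4/7 + 3² = -4/7 + 9 = 59/7)
B(U) = -681 - U
(3843533 + j(1341))/(B(1008) + f(14)*(229 - 428)) = (3843533 + 59/7)/((-681 - 1*1008) + 14²*(229 - 428)) = 26904790/(7*((-681 - 1008) + 196*(-199))) = 26904790/(7*(-1689 - 39004)) = (26904790/7)/(-40693) = (26904790/7)*(-1/40693) = -26904790/284851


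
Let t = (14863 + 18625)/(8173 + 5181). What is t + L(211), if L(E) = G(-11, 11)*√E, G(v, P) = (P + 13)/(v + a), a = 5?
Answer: 16744/6677 - 4*√211 ≈ -55.596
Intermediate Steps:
G(v, P) = (13 + P)/(5 + v) (G(v, P) = (P + 13)/(v + 5) = (13 + P)/(5 + v))
t = 16744/6677 (t = 33488/13354 = 33488*(1/13354) = 16744/6677 ≈ 2.5077)
L(E) = -4*√E (L(E) = ((13 + 11)/(5 - 11))*√E = (24/(-6))*√E = (-⅙*24)*√E = -4*√E)
t + L(211) = 16744/6677 - 4*√211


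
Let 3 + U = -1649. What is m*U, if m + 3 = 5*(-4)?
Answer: 37996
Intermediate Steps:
U = -1652 (U = -3 - 1649 = -1652)
m = -23 (m = -3 + 5*(-4) = -3 - 20 = -23)
m*U = -23*(-1652) = 37996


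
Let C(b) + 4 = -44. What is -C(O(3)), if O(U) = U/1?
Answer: 48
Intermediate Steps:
O(U) = U (O(U) = U*1 = U)
C(b) = -48 (C(b) = -4 - 44 = -48)
-C(O(3)) = -1*(-48) = 48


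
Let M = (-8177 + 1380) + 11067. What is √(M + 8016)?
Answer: √12286 ≈ 110.84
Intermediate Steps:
M = 4270 (M = -6797 + 11067 = 4270)
√(M + 8016) = √(4270 + 8016) = √12286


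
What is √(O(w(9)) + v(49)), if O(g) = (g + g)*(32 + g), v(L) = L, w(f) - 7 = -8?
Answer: I*√13 ≈ 3.6056*I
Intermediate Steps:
w(f) = -1 (w(f) = 7 - 8 = -1)
O(g) = 2*g*(32 + g) (O(g) = (2*g)*(32 + g) = 2*g*(32 + g))
√(O(w(9)) + v(49)) = √(2*(-1)*(32 - 1) + 49) = √(2*(-1)*31 + 49) = √(-62 + 49) = √(-13) = I*√13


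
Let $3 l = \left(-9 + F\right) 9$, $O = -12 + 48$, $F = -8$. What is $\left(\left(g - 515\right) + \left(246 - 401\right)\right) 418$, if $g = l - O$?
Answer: $-316426$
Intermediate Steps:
$O = 36$
$l = -51$ ($l = \frac{\left(-9 - 8\right) 9}{3} = \frac{\left(-17\right) 9}{3} = \frac{1}{3} \left(-153\right) = -51$)
$g = -87$ ($g = -51 - 36 = -87$)
$\left(\left(g - 515\right) + \left(246 - 401\right)\right) 418 = \left(\left(-87 - 515\right) + \left(246 - 401\right)\right) 418 = \left(\left(-87 - 515\right) - 155\right) 418 = \left(-602 - 155\right) 418 = \left(-757\right) 418 = -316426$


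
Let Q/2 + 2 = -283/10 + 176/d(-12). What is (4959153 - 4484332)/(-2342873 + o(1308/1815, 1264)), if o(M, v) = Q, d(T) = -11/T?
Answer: -2374105/11712748 ≈ -0.20269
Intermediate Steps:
Q = 1617/5 (Q = -4 + 2*(-283/10 + 176/((-11/(-12)))) = -4 + 2*(-283*⅒ + 176/((-11*(-1/12)))) = -4 + 2*(-283/10 + 176/(11/12)) = -4 + 2*(-283/10 + 176*(12/11)) = -4 + 2*(-283/10 + 192) = -4 + 2*(1637/10) = -4 + 1637/5 = 1617/5 ≈ 323.40)
o(M, v) = 1617/5
(4959153 - 4484332)/(-2342873 + o(1308/1815, 1264)) = (4959153 - 4484332)/(-2342873 + 1617/5) = 474821/(-11712748/5) = 474821*(-5/11712748) = -2374105/11712748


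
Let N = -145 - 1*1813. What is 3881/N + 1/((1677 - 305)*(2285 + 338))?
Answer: -6983385039/3523182124 ≈ -1.9821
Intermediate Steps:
N = -1958 (N = -145 - 1813 = -1958)
3881/N + 1/((1677 - 305)*(2285 + 338)) = 3881/(-1958) + 1/((1677 - 305)*(2285 + 338)) = 3881*(-1/1958) + 1/(1372*2623) = -3881/1958 + (1/1372)*(1/2623) = -3881/1958 + 1/3598756 = -6983385039/3523182124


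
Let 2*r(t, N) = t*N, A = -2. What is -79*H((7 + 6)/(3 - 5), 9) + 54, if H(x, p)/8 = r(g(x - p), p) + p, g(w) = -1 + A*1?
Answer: 2898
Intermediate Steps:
g(w) = -3 (g(w) = -1 - 2*1 = -1 - 2 = -3)
r(t, N) = N*t/2 (r(t, N) = (t*N)/2 = (N*t)/2 = N*t/2)
H(x, p) = -4*p (H(x, p) = 8*((1/2)*p*(-3) + p) = 8*(-3*p/2 + p) = 8*(-p/2) = -4*p)
-79*H((7 + 6)/(3 - 5), 9) + 54 = -(-316)*9 + 54 = -79*(-36) + 54 = 2844 + 54 = 2898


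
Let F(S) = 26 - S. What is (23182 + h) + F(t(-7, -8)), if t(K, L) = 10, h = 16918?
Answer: 40116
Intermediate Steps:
(23182 + h) + F(t(-7, -8)) = (23182 + 16918) + (26 - 1*10) = 40100 + (26 - 10) = 40100 + 16 = 40116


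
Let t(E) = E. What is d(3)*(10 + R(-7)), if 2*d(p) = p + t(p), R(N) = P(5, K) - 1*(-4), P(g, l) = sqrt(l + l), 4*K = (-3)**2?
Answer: 42 + 9*sqrt(2)/2 ≈ 48.364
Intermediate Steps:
K = 9/4 (K = (1/4)*(-3)**2 = (1/4)*9 = 9/4 ≈ 2.2500)
P(g, l) = sqrt(2)*sqrt(l) (P(g, l) = sqrt(2*l) = sqrt(2)*sqrt(l))
R(N) = 4 + 3*sqrt(2)/2 (R(N) = sqrt(2)*sqrt(9/4) - 1*(-4) = sqrt(2)*(3/2) + 4 = 3*sqrt(2)/2 + 4 = 4 + 3*sqrt(2)/2)
d(p) = p (d(p) = (p + p)/2 = (2*p)/2 = p)
d(3)*(10 + R(-7)) = 3*(10 + (4 + 3*sqrt(2)/2)) = 3*(14 + 3*sqrt(2)/2) = 42 + 9*sqrt(2)/2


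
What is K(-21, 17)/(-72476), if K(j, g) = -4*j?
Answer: -21/18119 ≈ -0.0011590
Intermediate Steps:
K(-21, 17)/(-72476) = -4*(-21)/(-72476) = 84*(-1/72476) = -21/18119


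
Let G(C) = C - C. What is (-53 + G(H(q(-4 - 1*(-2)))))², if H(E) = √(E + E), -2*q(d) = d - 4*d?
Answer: 2809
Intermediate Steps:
q(d) = 3*d/2 (q(d) = -(d - 4*d)/2 = -(-3)*d/2 = 3*d/2)
H(E) = √2*√E (H(E) = √(2*E) = √2*√E)
G(C) = 0
(-53 + G(H(q(-4 - 1*(-2)))))² = (-53 + 0)² = (-53)² = 2809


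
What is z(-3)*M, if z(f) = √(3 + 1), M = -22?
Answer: -44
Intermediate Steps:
z(f) = 2 (z(f) = √4 = 2)
z(-3)*M = 2*(-22) = -44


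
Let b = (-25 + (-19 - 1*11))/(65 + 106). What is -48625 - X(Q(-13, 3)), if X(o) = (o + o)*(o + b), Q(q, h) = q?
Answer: -8374103/171 ≈ -48971.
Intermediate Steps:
b = -55/171 (b = (-25 + (-19 - 11))/171 = (-25 - 30)*(1/171) = -55*1/171 = -55/171 ≈ -0.32164)
X(o) = 2*o*(-55/171 + o) (X(o) = (o + o)*(o - 55/171) = (2*o)*(-55/171 + o) = 2*o*(-55/171 + o))
-48625 - X(Q(-13, 3)) = -48625 - 2*(-13)*(-55 + 171*(-13))/171 = -48625 - 2*(-13)*(-55 - 2223)/171 = -48625 - 2*(-13)*(-2278)/171 = -48625 - 1*59228/171 = -48625 - 59228/171 = -8374103/171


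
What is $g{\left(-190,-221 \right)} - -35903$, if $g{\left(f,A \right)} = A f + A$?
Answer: $77672$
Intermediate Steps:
$g{\left(f,A \right)} = A + A f$
$g{\left(-190,-221 \right)} - -35903 = - 221 \left(1 - 190\right) - -35903 = \left(-221\right) \left(-189\right) + 35903 = 41769 + 35903 = 77672$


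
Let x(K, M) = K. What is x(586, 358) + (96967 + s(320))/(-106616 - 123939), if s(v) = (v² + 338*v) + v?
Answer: 134797383/230555 ≈ 584.67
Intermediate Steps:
s(v) = v² + 339*v
x(586, 358) + (96967 + s(320))/(-106616 - 123939) = 586 + (96967 + 320*(339 + 320))/(-106616 - 123939) = 586 + (96967 + 320*659)/(-230555) = 586 + (96967 + 210880)*(-1/230555) = 586 + 307847*(-1/230555) = 586 - 307847/230555 = 134797383/230555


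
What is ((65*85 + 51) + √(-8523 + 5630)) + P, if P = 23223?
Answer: 28799 + I*√2893 ≈ 28799.0 + 53.787*I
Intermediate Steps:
((65*85 + 51) + √(-8523 + 5630)) + P = ((65*85 + 51) + √(-8523 + 5630)) + 23223 = ((5525 + 51) + √(-2893)) + 23223 = (5576 + I*√2893) + 23223 = 28799 + I*√2893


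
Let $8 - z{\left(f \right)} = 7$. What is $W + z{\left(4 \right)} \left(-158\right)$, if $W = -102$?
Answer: $-260$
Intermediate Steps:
$z{\left(f \right)} = 1$ ($z{\left(f \right)} = 8 - 7 = 1$)
$W + z{\left(4 \right)} \left(-158\right) = -102 + 1 \left(-158\right) = -102 - 158 = -260$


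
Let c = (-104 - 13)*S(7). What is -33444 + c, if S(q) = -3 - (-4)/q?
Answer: -232119/7 ≈ -33160.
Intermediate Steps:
S(q) = -3 + 4/q
c = 1989/7 (c = (-104 - 13)*(-3 + 4/7) = -117*(-3 + 4*(1/7)) = -117*(-3 + 4/7) = -117*(-17/7) = 1989/7 ≈ 284.14)
-33444 + c = -33444 + 1989/7 = -232119/7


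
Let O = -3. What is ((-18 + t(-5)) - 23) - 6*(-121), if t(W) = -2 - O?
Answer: 686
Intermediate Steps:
t(W) = 1 (t(W) = -2 - 1*(-3) = -2 + 3 = 1)
((-18 + t(-5)) - 23) - 6*(-121) = ((-18 + 1) - 23) - 6*(-121) = (-17 - 23) + 726 = -40 + 726 = 686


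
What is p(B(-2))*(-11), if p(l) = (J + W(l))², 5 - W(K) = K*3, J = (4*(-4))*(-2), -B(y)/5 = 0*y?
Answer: -15059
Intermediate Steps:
B(y) = 0 (B(y) = -0*y = -5*0 = 0)
J = 32 (J = -16*(-2) = 32)
W(K) = 5 - 3*K (W(K) = 5 - K*3 = 5 - 3*K)
p(l) = (37 - 3*l)² (p(l) = (32 + (5 - 3*l))² = (37 - 3*l)²)
p(B(-2))*(-11) = (-37 + 3*0)²*(-11) = (-37 + 0)²*(-11) = (-37)²*(-11) = 1369*(-11) = -15059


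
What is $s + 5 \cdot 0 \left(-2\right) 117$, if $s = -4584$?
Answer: $-4584$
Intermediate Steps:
$s + 5 \cdot 0 \left(-2\right) 117 = -4584 + 5 \cdot 0 \left(-2\right) 117 = -4584 + 0 \left(-2\right) 117 = -4584 + 0 \cdot 117 = -4584 + 0 = -4584$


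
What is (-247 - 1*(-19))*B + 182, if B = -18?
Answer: 4286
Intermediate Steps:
(-247 - 1*(-19))*B + 182 = (-247 - 1*(-19))*(-18) + 182 = (-247 + 19)*(-18) + 182 = -228*(-18) + 182 = 4104 + 182 = 4286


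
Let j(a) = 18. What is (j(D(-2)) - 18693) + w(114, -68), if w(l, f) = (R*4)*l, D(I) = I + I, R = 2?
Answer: -17763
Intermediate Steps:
D(I) = 2*I
w(l, f) = 8*l (w(l, f) = (2*4)*l = 8*l)
(j(D(-2)) - 18693) + w(114, -68) = (18 - 18693) + 8*114 = -18675 + 912 = -17763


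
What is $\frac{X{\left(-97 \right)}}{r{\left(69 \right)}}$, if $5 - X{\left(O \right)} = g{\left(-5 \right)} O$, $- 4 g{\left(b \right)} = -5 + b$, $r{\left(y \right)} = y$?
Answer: $\frac{165}{46} \approx 3.587$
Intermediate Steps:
$g{\left(b \right)} = \frac{5}{4} - \frac{b}{4}$ ($g{\left(b \right)} = - \frac{-5 + b}{4} = \frac{5}{4} - \frac{b}{4}$)
$X{\left(O \right)} = 5 - \frac{5 O}{2}$ ($X{\left(O \right)} = 5 - \left(\frac{5}{4} - - \frac{5}{4}\right) O = 5 - \left(\frac{5}{4} + \frac{5}{4}\right) O = 5 - \frac{5 O}{2}$)
$\frac{X{\left(-97 \right)}}{r{\left(69 \right)}} = \frac{5 - - \frac{485}{2}}{69} = \left(5 + \frac{485}{2}\right) \frac{1}{69} = \frac{495}{2} \cdot \frac{1}{69} = \frac{165}{46}$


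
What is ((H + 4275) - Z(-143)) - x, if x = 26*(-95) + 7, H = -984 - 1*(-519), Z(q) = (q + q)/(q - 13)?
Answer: 37627/6 ≈ 6271.2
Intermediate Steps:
Z(q) = 2*q/(-13 + q) (Z(q) = (2*q)/(-13 + q) = 2*q/(-13 + q))
H = -465 (H = -984 + 519 = -465)
x = -2463 (x = -2470 + 7 = -2463)
((H + 4275) - Z(-143)) - x = ((-465 + 4275) - 2*(-143)/(-13 - 143)) - 1*(-2463) = (3810 - 2*(-143)/(-156)) + 2463 = (3810 - 2*(-143)*(-1)/156) + 2463 = (3810 - 1*11/6) + 2463 = (3810 - 11/6) + 2463 = 22849/6 + 2463 = 37627/6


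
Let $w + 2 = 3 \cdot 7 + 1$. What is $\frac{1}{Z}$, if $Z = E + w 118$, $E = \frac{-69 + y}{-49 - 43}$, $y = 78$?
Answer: $\frac{92}{217111} \approx 0.00042375$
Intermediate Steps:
$E = - \frac{9}{92}$ ($E = \frac{-69 + 78}{-49 - 43} = \frac{9}{-92} = 9 \left(- \frac{1}{92}\right) = - \frac{9}{92} \approx -0.097826$)
$w = 20$ ($w = -2 + \left(3 \cdot 7 + 1\right) = -2 + \left(21 + 1\right) = -2 + 22 = 20$)
$Z = \frac{217111}{92}$ ($Z = - \frac{9}{92} + 20 \cdot 118 = - \frac{9}{92} + 2360 = \frac{217111}{92} \approx 2359.9$)
$\frac{1}{Z} = \frac{1}{\frac{217111}{92}} = \frac{92}{217111}$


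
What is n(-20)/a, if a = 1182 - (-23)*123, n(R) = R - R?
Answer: 0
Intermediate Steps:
n(R) = 0
a = 4011 (a = 1182 - 1*(-2829) = 1182 + 2829 = 4011)
n(-20)/a = 0/4011 = 0*(1/4011) = 0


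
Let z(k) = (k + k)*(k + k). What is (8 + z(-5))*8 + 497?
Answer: 1361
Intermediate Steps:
z(k) = 4*k**2 (z(k) = (2*k)*(2*k) = 4*k**2)
(8 + z(-5))*8 + 497 = (8 + 4*(-5)**2)*8 + 497 = (8 + 4*25)*8 + 497 = (8 + 100)*8 + 497 = 108*8 + 497 = 864 + 497 = 1361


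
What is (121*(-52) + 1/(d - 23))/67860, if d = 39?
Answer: -33557/361920 ≈ -0.092719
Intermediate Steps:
(121*(-52) + 1/(d - 23))/67860 = (121*(-52) + 1/(39 - 23))/67860 = (-6292 + 1/16)*(1/67860) = -100671/16*1/67860 = -33557/361920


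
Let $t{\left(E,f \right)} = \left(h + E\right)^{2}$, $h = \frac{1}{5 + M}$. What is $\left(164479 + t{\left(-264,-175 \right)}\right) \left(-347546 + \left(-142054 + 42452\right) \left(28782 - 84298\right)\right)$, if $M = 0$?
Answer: $\frac{32355167569801296}{25} \approx 1.2942 \cdot 10^{15}$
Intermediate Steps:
$h = \frac{1}{5}$ ($h = \frac{1}{5 + 0} = \frac{1}{5} \approx 0.2$)
$t{\left(E,f \right)} = \left(\frac{1}{5} + E\right)^{2}$
$\left(164479 + t{\left(-264,-175 \right)}\right) \left(-347546 + \left(-142054 + 42452\right) \left(28782 - 84298\right)\right) = \left(164479 + \frac{\left(1 + 5 \left(-264\right)\right)^{2}}{25}\right) \left(-347546 + \left(-142054 + 42452\right) \left(28782 - 84298\right)\right) = \left(164479 + \frac{\left(1 - 1320\right)^{2}}{25}\right) \left(-347546 - -5529504632\right) = \left(164479 + \frac{\left(-1319\right)^{2}}{25}\right) \left(-347546 + 5529504632\right) = \left(164479 + \frac{1}{25} \cdot 1739761\right) 5529157086 = \left(164479 + \frac{1739761}{25}\right) 5529157086 = \frac{5851736}{25} \cdot 5529157086 = \frac{32355167569801296}{25}$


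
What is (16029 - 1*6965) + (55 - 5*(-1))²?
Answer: 12664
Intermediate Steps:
(16029 - 1*6965) + (55 - 5*(-1))² = (16029 - 6965) + (55 + 5)² = 9064 + 60² = 9064 + 3600 = 12664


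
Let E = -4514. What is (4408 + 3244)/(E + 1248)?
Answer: -3826/1633 ≈ -2.3429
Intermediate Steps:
(4408 + 3244)/(E + 1248) = (4408 + 3244)/(-4514 + 1248) = 7652/(-3266) = 7652*(-1/3266) = -3826/1633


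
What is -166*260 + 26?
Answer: -43134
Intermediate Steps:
-166*260 + 26 = -43160 + 26 = -43134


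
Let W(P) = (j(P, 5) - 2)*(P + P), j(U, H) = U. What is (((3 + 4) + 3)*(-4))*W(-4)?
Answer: -1920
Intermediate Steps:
W(P) = 2*P*(-2 + P) (W(P) = (P - 2)*(P + P) = (-2 + P)*(2*P) = 2*P*(-2 + P))
(((3 + 4) + 3)*(-4))*W(-4) = (((3 + 4) + 3)*(-4))*(2*(-4)*(-2 - 4)) = ((7 + 3)*(-4))*(2*(-4)*(-6)) = (10*(-4))*48 = -40*48 = -1920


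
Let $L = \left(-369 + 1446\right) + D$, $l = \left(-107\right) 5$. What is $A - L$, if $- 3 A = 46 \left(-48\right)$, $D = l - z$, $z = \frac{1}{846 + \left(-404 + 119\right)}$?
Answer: $\frac{108835}{561} \approx 194.0$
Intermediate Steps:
$l = -535$
$z = \frac{1}{561}$ ($z = \frac{1}{846 - 285} = \frac{1}{561} \approx 0.0017825$)
$D = - \frac{300136}{561}$ ($D = -535 - \frac{1}{561} = - \frac{300136}{561} \approx -535.0$)
$L = \frac{304061}{561}$ ($L = \left(-369 + 1446\right) - \frac{300136}{561} = 1077 - \frac{300136}{561} = \frac{304061}{561} \approx 542.0$)
$A = 736$ ($A = - \frac{46 \left(-48\right)}{3} = \left(- \frac{1}{3}\right) \left(-2208\right) = 736$)
$A - L = 736 - \frac{304061}{561} = \frac{108835}{561}$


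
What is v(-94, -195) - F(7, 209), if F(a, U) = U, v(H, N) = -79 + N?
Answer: -483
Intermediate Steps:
v(-94, -195) - F(7, 209) = (-79 - 195) - 1*209 = -274 - 209 = -483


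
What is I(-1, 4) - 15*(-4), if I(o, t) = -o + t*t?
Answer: 77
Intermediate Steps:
I(o, t) = t² - o (I(o, t) = -o + t² = t² - o)
I(-1, 4) - 15*(-4) = (4² - 1*(-1)) - 15*(-4) = (16 + 1) + 60 = 17 + 60 = 77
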